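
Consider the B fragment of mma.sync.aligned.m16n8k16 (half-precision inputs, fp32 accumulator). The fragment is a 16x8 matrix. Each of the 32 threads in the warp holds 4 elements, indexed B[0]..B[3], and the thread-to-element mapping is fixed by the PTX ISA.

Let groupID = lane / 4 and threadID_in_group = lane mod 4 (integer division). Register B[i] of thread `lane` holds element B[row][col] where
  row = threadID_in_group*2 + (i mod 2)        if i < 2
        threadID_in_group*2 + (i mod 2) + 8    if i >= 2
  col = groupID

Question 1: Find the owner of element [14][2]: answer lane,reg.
11,2

c=2->g=2  r=14->rb=1,t=3,b0=0
L=2*4+3=11  i=1*2+0=2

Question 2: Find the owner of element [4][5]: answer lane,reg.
22,0

c:5=>grp=5  r:4=>rB=0,tig=2,lo=0
L=5*4+2=22  i=0*2+0=0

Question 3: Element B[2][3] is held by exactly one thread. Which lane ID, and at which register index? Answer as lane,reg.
c=3->g=3  r=2->rb=0,t=1,b0=0
L=3*4+1=13  i=0*2+0=0

13,0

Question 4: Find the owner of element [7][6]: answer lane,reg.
c=6->g=6  r=7->rb=0,t=3,b0=1
L=6*4+3=27  i=0*2+1=1

27,1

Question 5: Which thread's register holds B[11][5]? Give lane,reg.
c:5=>grp=5  r:11=>rB=1,tig=1,lo=1
L=5*4+1=21  i=1*2+1=3

21,3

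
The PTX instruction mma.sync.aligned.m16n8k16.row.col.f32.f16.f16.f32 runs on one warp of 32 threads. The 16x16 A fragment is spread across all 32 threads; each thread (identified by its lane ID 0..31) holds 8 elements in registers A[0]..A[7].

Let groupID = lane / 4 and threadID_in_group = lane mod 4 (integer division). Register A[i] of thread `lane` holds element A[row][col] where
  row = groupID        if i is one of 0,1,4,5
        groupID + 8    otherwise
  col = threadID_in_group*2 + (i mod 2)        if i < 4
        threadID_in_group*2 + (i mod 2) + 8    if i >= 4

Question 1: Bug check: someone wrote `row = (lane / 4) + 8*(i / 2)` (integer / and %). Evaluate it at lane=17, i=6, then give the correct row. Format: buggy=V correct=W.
buggy=28 correct=12

`(lane / 4) + 8*(i / 2)`[17,6]⇒28
lane 17⇒17/4=4, 17 mod 4=1
i=6  r:4+8⇒12  c:2·1+0+8⇒10
row: 28 vs 12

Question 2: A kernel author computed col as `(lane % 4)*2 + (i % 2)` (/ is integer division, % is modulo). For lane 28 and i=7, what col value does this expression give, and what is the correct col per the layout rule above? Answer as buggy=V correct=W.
`(lane % 4)*2 + (i % 2)`[28,7]⇒1
28: gr=7,th=0
[7] (7+8,0*2+1+8) = (15,9)
col: 1 vs 9

buggy=1 correct=9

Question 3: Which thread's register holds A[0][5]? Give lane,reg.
2,1

r=0⇒gr=0,Rb=0  c=5⇒Cb=0,th=2,odd=1
L=0*4+2=2  i=0*4+0*2+1=1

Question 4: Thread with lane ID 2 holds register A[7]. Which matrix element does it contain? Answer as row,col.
8,13

lane 2⇒2/4=0, 2 mod 4=2
i=7  r:0+8⇒8  c:2·2+1+8⇒13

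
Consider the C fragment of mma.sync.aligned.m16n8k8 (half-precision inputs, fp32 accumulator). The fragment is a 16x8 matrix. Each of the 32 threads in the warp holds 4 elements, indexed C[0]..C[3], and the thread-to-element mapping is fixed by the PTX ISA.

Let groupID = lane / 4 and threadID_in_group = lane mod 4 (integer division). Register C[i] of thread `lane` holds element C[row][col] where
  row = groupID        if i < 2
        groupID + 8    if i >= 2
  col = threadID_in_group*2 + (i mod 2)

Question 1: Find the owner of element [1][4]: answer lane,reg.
r=1->g=1,rb=0  c=4->t=2,b0=0
L=1*4+2=6  i=0*2+0=0

6,0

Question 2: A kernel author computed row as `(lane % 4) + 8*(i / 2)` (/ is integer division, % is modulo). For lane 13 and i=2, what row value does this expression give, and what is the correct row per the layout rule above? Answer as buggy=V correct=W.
`(lane % 4) + 8*(i / 2)`[13,2]⇒9
lane 13: gr=3 (13/4), th=1 (13%4)
i=2: r=3+8=11, c=1*2+0=2
row: 9 vs 11

buggy=9 correct=11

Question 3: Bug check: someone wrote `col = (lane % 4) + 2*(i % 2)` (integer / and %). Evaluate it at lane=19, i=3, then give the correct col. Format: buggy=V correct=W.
buggy=5 correct=7

`(lane % 4) + 2*(i % 2)`[19,3]→5
L=19→G=19>>2=4, T=19&3=3
[3]→row 4+8=12  col 3·2+1=7
col: 5 vs 7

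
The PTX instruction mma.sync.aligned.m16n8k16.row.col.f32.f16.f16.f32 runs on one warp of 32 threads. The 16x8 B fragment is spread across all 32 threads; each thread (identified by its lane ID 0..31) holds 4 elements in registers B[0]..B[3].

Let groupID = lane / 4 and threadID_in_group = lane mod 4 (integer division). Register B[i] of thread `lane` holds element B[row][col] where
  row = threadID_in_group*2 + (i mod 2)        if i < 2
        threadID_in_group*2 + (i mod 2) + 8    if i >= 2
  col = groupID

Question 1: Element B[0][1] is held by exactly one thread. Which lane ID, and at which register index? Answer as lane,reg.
c=1->g=1  r=0->rb=0,t=0,b0=0
L=1*4+0=4  i=0*2+0=0

4,0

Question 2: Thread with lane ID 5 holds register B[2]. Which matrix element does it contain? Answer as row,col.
lane 5->5/4=1, 5 mod 4=1
i=2  r:2·1+0+8->10  c:1

10,1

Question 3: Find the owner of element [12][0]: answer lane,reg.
c: 0->gid=0  r: 12->r8=1,tid=2,i&1=0
L=0*4+2=2  i=1*2+0=2

2,2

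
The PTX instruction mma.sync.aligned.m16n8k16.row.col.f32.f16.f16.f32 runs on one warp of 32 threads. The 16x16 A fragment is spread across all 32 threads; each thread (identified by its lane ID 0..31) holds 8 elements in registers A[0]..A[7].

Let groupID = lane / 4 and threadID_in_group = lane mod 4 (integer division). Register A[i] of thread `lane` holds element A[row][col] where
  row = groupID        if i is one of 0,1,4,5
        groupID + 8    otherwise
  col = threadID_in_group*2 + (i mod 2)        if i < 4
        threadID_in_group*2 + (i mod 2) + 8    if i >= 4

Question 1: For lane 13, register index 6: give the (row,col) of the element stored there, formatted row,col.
11,10

13: gr=3,th=1
[6] (3+8,1*2+0+8) = (11,10)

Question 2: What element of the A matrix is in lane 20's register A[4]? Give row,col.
L=20->gid=20>>2=5, tid=20&3=0
[4]->row 5+0=5  col 0·2+0+8=8

5,8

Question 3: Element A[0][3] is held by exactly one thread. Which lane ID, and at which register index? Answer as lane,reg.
1,1

r=0->g=0,rb=0  c=3->cb=0,t=1,b0=1
L=0*4+1=1  i=0*4+0*2+1=1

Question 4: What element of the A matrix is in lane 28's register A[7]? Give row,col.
28: g=7,t=0
[7] (7+8,0*2+1+8) = (15,9)

15,9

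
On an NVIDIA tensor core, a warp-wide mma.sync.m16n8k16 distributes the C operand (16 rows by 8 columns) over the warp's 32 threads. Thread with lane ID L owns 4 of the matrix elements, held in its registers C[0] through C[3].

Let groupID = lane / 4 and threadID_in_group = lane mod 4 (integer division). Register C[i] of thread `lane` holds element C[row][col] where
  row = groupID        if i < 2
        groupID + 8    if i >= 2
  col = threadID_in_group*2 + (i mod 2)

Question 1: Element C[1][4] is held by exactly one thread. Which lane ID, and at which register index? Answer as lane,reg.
6,0

r=1⇒gr=1,Rb=0  c=4⇒th=2,odd=0
L=1*4+2=6  i=0*2+0=0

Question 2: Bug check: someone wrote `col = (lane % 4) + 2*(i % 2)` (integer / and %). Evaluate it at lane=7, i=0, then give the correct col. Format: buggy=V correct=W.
buggy=3 correct=6

`(lane % 4) + 2*(i % 2)`[7,0]->3
lane 7->7/4=1, 7 mod 4=3
i=0  r:1+0->1  c:2·3+0->6
col: 3 vs 6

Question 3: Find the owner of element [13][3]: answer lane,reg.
r=13→G=5,rhi=1  c=3→T=1,p=1
L=5*4+1=21  i=1*2+1=3

21,3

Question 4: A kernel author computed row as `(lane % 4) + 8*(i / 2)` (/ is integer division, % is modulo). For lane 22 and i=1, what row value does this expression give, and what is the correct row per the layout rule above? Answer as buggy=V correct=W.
buggy=2 correct=5

`(lane % 4) + 8*(i / 2)`[22,1]=>2
L=22=>grp=22>>2=5, tig=22&3=2
[1]=>row 5+0=5  col 2·2+1=5
row: 2 vs 5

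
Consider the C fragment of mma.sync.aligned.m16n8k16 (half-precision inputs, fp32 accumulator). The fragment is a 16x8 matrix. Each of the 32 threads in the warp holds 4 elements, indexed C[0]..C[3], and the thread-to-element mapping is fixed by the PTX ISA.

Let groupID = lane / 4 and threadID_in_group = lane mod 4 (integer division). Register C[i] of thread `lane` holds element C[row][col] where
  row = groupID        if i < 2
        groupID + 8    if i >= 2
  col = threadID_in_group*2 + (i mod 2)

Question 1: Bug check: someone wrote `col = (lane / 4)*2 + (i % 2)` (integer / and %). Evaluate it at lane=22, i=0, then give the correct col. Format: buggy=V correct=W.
`(lane / 4)*2 + (i % 2)`[22,0]->10
L=22->g=22>>2=5, t=22&3=2
[0]->row 5+0=5  col 2·2+0=4
col: 10 vs 4

buggy=10 correct=4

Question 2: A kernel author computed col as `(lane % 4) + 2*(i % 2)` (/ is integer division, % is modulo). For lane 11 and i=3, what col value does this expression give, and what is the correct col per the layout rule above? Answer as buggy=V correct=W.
`(lane % 4) + 2*(i % 2)`[11,3]=>5
L=11=>grp=11>>2=2, tig=11&3=3
[3]=>row 2+8=10  col 3·2+1=7
col: 5 vs 7

buggy=5 correct=7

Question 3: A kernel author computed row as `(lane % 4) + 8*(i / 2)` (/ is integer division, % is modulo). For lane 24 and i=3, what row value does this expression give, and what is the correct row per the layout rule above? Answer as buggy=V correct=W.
`(lane % 4) + 8*(i / 2)`[24,3]⇒8
lane 24: gr=6 (24/4), th=0 (24%4)
i=3: r=6+8=14, c=0*2+1=1
row: 8 vs 14

buggy=8 correct=14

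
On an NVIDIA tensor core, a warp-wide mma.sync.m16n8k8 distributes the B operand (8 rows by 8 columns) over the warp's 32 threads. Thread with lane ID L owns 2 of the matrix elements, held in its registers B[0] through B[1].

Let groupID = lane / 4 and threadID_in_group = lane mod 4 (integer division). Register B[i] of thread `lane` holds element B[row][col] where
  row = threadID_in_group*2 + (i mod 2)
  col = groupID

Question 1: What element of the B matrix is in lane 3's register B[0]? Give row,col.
6,0

3: grp=0,tig=3
[0] (3*2+0,0) = (6,0)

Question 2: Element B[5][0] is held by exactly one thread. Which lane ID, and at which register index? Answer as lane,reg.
c: 0->gid=0  r: 5->tid=2,i&1=1
L=0*4+2=2  i=1=1

2,1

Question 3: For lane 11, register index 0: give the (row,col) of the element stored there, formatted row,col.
6,2

L=11=>grp=11>>2=2, tig=11&3=3
[0]=>row 3·2+0=6  col grp=2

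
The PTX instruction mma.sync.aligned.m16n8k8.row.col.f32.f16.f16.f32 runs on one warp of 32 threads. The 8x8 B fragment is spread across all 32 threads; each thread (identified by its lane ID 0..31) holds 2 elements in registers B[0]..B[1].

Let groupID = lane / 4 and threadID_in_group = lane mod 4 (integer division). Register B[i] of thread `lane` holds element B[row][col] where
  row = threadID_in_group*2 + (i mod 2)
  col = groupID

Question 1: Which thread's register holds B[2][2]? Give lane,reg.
c:2=>grp=2  r:2=>tig=1,lo=0
L=2*4+1=9  i=0=0

9,0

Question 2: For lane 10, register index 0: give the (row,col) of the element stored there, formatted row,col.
4,2

lane 10→10/4=2, 10 mod 4=2
i=0  r:2·2+0→4  c:2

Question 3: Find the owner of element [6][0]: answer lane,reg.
c: 0->gid=0  r: 6->tid=3,i&1=0
L=0*4+3=3  i=0=0

3,0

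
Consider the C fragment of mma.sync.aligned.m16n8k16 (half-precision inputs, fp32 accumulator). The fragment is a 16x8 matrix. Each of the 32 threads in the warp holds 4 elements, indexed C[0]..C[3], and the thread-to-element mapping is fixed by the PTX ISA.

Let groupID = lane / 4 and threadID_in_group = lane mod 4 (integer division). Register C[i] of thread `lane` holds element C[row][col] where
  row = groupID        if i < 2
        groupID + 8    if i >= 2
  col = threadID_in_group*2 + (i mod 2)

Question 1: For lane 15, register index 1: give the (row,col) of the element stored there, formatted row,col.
3,7

lane 15=>15/4=3, 15 mod 4=3
i=1  r:3+0=>3  c:2·3+1=>7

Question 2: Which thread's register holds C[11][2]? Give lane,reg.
13,2

r:11=>grp=3,rB=1  c:2=>tig=1,lo=0
L=3*4+1=13  i=1*2+0=2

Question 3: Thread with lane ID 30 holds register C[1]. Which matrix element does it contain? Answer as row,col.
7,5

lane 30: gid=7 (30/4), tid=2 (30%4)
i=1: r=7+0=7, c=2*2+1=5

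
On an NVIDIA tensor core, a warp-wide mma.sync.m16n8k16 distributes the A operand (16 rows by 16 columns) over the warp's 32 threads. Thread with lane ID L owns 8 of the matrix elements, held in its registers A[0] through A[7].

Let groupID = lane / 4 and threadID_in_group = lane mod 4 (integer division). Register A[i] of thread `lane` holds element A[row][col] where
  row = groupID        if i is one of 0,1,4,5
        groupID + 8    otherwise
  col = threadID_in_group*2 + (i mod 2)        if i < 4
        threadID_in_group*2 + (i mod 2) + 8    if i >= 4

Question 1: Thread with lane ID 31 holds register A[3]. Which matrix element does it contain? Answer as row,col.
15,7

lane 31: gid=7 (31/4), tid=3 (31%4)
i=3: r=7+8=15, c=3*2+1+0=7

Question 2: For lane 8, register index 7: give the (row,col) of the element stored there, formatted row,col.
L=8->gid=8>>2=2, tid=8&3=0
[7]->row 2+8=10  col 0·2+1+8=9

10,9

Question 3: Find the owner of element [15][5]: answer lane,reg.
30,3

r: 15->gid=7,r8=1  c: 5->c8=0,tid=2,i&1=1
L=7*4+2=30  i=0*4+1*2+1=3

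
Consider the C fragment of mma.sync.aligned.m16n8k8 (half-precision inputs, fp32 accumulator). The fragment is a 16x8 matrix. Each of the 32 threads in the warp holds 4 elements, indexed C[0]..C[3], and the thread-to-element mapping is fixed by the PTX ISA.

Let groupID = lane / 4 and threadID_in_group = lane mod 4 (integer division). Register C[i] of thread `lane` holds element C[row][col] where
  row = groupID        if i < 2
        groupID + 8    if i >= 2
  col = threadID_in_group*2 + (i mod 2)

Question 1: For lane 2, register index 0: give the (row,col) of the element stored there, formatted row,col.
2: grp=0,tig=2
[0] (0+0,2*2+0) = (0,4)

0,4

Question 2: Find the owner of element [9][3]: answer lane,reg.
5,3

r:9=>grp=1,rB=1  c:3=>tig=1,lo=1
L=1*4+1=5  i=1*2+1=3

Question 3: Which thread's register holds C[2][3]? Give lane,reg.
9,1

r=2⇒gr=2,Rb=0  c=3⇒th=1,odd=1
L=2*4+1=9  i=0*2+1=1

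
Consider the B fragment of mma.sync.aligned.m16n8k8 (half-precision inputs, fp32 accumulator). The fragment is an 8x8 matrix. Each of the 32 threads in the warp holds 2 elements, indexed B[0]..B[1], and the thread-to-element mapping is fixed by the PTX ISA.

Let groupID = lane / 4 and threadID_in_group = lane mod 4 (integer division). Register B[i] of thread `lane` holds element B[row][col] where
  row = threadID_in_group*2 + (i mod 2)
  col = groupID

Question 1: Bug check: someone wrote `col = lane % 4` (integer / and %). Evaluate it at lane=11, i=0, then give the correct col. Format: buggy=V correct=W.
buggy=3 correct=2

`lane % 4`[11,0]⇒3
11: gr=2,th=3
[0] (3*2+0,2) = (6,2)
col: 3 vs 2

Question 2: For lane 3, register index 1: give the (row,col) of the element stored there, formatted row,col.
L=3->gid=3>>2=0, tid=3&3=3
[1]->row 3·2+1=7  col gid=0

7,0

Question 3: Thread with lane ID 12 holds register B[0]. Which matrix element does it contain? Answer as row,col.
lane 12: gr=3 (12/4), th=0 (12%4)
i=0: r=0*2+0=0, c=gr=3

0,3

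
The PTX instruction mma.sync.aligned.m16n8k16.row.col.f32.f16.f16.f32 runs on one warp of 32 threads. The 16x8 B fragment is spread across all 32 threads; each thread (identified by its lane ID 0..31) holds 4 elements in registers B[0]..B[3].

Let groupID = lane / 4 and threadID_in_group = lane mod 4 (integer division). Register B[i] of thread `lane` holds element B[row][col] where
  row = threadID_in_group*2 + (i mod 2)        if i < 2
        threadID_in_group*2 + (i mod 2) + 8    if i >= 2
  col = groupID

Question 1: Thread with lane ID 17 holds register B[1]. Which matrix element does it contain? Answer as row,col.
lane 17->17/4=4, 17 mod 4=1
i=1  r:2·1+1+0->3  c:4

3,4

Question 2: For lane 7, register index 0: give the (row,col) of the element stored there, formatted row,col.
6,1

L=7->gid=7>>2=1, tid=7&3=3
[0]->row 3·2+0+0=6  col gid=1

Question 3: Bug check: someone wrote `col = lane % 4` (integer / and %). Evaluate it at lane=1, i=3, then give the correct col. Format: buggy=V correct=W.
buggy=1 correct=0

`lane % 4`[1,3]->1
lane 1: gid=0 (1/4), tid=1 (1%4)
i=3: r=1*2+1+8=11, c=gid=0
col: 1 vs 0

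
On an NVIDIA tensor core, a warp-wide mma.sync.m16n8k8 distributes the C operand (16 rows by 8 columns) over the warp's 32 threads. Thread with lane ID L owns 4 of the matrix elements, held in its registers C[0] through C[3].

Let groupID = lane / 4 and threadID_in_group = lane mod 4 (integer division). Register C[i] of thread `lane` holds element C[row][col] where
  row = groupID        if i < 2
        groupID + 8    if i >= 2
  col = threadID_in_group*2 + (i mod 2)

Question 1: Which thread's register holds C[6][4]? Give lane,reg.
r:6=>grp=6,rB=0  c:4=>tig=2,lo=0
L=6*4+2=26  i=0*2+0=0

26,0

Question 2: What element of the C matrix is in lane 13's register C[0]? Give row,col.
3,2

13: gid=3,tid=1
[0] (3+0,1*2+0) = (3,2)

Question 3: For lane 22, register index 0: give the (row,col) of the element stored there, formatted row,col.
lane 22=>22/4=5, 22 mod 4=2
i=0  r:5+0=>5  c:2·2+0=>4

5,4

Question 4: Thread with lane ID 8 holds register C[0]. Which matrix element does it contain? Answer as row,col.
2,0

lane 8: g=2 (8/4), t=0 (8%4)
i=0: r=2+0=2, c=0*2+0=0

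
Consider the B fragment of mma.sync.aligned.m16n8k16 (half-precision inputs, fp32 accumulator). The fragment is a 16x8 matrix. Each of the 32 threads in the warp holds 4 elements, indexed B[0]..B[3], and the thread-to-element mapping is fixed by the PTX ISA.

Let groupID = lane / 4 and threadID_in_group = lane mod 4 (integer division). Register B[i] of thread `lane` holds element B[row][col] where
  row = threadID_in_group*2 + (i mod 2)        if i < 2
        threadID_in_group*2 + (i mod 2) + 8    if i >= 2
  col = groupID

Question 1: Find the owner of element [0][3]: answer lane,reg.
c=3->g=3  r=0->rb=0,t=0,b0=0
L=3*4+0=12  i=0*2+0=0

12,0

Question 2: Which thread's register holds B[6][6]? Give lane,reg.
27,0

c=6->g=6  r=6->rb=0,t=3,b0=0
L=6*4+3=27  i=0*2+0=0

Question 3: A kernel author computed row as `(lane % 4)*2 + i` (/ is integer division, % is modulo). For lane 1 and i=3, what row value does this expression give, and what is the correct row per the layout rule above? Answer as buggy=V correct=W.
`(lane % 4)*2 + i`[1,3]->5
L=1->g=1>>2=0, t=1&3=1
[3]->row 1·2+1+8=11  col g=0
row: 5 vs 11

buggy=5 correct=11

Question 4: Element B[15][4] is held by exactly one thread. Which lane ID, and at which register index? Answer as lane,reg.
c=4→G=4  r=15→rhi=1,T=3,p=1
L=4*4+3=19  i=1*2+1=3

19,3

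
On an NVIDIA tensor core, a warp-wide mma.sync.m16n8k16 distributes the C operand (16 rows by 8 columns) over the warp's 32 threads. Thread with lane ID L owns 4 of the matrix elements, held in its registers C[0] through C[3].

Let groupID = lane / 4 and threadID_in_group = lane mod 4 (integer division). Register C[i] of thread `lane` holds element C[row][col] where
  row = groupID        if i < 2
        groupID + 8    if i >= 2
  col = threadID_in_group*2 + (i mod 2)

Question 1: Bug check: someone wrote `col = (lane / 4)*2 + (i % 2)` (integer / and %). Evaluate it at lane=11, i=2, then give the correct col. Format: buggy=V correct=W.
`(lane / 4)*2 + (i % 2)`[11,2]=>4
lane 11=>11/4=2, 11 mod 4=3
i=2  r:2+8=>10  c:2·3+0=>6
col: 4 vs 6

buggy=4 correct=6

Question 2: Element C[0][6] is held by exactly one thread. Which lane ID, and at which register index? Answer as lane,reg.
r=0→G=0,rhi=0  c=6→T=3,p=0
L=0*4+3=3  i=0*2+0=0

3,0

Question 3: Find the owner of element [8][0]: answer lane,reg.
0,2

r=8->g=0,rb=1  c=0->t=0,b0=0
L=0*4+0=0  i=1*2+0=2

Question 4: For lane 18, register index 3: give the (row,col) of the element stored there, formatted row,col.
12,5

lane 18=>18/4=4, 18 mod 4=2
i=3  r:4+8=>12  c:2·2+1=>5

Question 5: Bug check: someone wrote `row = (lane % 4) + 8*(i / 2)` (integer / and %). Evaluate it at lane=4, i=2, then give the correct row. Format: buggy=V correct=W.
buggy=8 correct=9

`(lane % 4) + 8*(i / 2)`[4,2]->8
L=4->g=4>>2=1, t=4&3=0
[2]->row 1+8=9  col 0·2+0=0
row: 8 vs 9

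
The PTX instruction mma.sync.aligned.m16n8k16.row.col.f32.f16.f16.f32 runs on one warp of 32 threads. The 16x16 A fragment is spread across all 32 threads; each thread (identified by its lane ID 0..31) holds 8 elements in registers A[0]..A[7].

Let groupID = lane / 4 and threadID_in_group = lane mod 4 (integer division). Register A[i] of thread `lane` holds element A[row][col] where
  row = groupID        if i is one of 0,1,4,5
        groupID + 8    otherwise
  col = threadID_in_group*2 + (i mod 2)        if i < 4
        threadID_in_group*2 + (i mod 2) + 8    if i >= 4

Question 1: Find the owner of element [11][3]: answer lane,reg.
r: 11->gid=3,r8=1  c: 3->c8=0,tid=1,i&1=1
L=3*4+1=13  i=0*4+1*2+1=3

13,3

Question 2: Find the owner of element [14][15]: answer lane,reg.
r=14⇒gr=6,Rb=1  c=15⇒Cb=1,th=3,odd=1
L=6*4+3=27  i=1*4+1*2+1=7

27,7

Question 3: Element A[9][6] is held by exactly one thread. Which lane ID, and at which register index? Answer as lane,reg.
7,2

r=9⇒gr=1,Rb=1  c=6⇒Cb=0,th=3,odd=0
L=1*4+3=7  i=0*4+1*2+0=2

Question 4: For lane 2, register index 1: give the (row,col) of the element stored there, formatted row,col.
0,5

L=2->g=2>>2=0, t=2&3=2
[1]->row 0+0=0  col 2·2+1+0=5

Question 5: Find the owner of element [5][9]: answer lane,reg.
20,5

r=5→G=5,rhi=0  c=9→chi=1,T=0,p=1
L=5*4+0=20  i=1*4+0*2+1=5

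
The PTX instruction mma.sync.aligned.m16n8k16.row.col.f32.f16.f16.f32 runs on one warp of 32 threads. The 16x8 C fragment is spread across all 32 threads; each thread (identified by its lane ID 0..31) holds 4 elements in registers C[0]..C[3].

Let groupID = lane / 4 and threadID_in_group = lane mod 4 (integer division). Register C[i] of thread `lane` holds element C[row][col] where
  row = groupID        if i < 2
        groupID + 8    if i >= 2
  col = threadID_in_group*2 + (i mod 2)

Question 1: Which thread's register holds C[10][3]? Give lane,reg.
r: 10->gid=2,r8=1  c: 3->tid=1,i&1=1
L=2*4+1=9  i=1*2+1=3

9,3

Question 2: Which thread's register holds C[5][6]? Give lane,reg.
23,0

r=5→G=5,rhi=0  c=6→T=3,p=0
L=5*4+3=23  i=0*2+0=0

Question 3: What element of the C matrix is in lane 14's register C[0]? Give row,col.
14: gr=3,th=2
[0] (3+0,2*2+0) = (3,4)

3,4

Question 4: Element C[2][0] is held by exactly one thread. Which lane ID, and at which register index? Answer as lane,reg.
r=2->g=2,rb=0  c=0->t=0,b0=0
L=2*4+0=8  i=0*2+0=0

8,0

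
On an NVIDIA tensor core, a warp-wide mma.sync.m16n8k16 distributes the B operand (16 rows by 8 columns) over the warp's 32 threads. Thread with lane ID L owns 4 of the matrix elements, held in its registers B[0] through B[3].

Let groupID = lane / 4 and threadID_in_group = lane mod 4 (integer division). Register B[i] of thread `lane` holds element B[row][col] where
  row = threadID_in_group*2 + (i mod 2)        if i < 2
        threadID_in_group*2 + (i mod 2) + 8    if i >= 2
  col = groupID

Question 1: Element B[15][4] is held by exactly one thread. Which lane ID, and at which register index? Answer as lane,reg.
c: 4->gid=4  r: 15->r8=1,tid=3,i&1=1
L=4*4+3=19  i=1*2+1=3

19,3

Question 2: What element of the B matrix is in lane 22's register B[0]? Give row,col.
L=22->gid=22>>2=5, tid=22&3=2
[0]->row 2·2+0+0=4  col gid=5

4,5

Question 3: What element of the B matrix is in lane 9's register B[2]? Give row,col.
10,2

lane 9→9/4=2, 9 mod 4=1
i=2  r:2·1+0+8→10  c:2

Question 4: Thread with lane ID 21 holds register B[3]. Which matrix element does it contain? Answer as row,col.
lane 21: g=5 (21/4), t=1 (21%4)
i=3: r=1*2+1+8=11, c=g=5

11,5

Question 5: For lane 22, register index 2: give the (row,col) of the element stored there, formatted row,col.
L=22->gid=22>>2=5, tid=22&3=2
[2]->row 2·2+0+8=12  col gid=5

12,5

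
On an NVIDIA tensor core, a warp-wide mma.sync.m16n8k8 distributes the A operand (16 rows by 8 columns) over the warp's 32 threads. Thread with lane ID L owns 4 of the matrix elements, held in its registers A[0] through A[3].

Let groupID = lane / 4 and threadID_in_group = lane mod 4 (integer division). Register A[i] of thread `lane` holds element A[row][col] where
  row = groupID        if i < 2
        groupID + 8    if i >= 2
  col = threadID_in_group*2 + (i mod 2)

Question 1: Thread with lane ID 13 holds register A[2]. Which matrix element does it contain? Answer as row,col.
11,2

lane 13->13/4=3, 13 mod 4=1
i=2  r:3+8->11  c:2·1+0->2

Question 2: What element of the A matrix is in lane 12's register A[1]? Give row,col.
3,1

lane 12: g=3 (12/4), t=0 (12%4)
i=1: r=3+0=3, c=0*2+1=1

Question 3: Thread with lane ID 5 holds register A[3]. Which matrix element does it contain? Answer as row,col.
9,3

lane 5: G=1 (5/4), T=1 (5%4)
i=3: r=1+8=9, c=1*2+1=3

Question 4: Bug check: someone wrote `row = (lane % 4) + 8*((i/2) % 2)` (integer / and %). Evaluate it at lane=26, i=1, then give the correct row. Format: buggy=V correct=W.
`(lane % 4) + 8*((i/2) % 2)`[26,1]->2
lane 26->26/4=6, 26 mod 4=2
i=1  r:6+0->6  c:2·2+1->5
row: 2 vs 6

buggy=2 correct=6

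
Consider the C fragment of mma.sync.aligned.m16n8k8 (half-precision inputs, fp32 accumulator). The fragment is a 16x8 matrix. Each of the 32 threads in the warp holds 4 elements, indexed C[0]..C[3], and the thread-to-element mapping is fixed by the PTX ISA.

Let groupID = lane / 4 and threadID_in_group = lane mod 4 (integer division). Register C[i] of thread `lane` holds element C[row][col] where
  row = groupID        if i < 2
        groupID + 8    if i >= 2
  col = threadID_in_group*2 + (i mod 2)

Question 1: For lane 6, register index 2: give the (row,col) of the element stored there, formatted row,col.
9,4

L=6->g=6>>2=1, t=6&3=2
[2]->row 1+8=9  col 2·2+0=4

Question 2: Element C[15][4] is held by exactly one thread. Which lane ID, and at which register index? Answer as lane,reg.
30,2

r=15->g=7,rb=1  c=4->t=2,b0=0
L=7*4+2=30  i=1*2+0=2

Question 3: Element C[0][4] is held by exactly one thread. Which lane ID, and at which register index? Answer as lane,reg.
r=0->g=0,rb=0  c=4->t=2,b0=0
L=0*4+2=2  i=0*2+0=0

2,0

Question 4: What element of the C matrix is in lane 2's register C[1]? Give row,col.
0,5

lane 2->2/4=0, 2 mod 4=2
i=1  r:0+0->0  c:2·2+1->5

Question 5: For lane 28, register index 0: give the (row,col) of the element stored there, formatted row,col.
lane 28: G=7 (28/4), T=0 (28%4)
i=0: r=7+0=7, c=0*2+0=0

7,0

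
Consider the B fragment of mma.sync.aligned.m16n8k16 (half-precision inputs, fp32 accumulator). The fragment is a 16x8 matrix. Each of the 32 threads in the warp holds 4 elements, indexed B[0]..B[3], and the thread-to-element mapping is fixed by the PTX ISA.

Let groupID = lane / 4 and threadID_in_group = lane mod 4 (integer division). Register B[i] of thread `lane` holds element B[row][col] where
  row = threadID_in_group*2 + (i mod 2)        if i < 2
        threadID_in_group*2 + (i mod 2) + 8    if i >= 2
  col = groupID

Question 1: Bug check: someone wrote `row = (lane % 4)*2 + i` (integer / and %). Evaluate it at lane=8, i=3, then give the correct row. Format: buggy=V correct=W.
buggy=3 correct=9

`(lane % 4)*2 + i`[8,3]→3
L=8→G=8>>2=2, T=8&3=0
[3]→row 0·2+1+8=9  col G=2
row: 3 vs 9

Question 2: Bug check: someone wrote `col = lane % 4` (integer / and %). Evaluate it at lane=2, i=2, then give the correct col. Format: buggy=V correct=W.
buggy=2 correct=0

`lane % 4`[2,2]=>2
lane 2=>2/4=0, 2 mod 4=2
i=2  r:2·2+0+8=>12  c:0
col: 2 vs 0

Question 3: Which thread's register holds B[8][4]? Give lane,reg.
c: 4->gid=4  r: 8->r8=1,tid=0,i&1=0
L=4*4+0=16  i=1*2+0=2

16,2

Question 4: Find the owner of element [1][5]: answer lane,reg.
20,1

c=5→G=5  r=1→rhi=0,T=0,p=1
L=5*4+0=20  i=0*2+1=1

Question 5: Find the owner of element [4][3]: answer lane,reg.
c=3->g=3  r=4->rb=0,t=2,b0=0
L=3*4+2=14  i=0*2+0=0

14,0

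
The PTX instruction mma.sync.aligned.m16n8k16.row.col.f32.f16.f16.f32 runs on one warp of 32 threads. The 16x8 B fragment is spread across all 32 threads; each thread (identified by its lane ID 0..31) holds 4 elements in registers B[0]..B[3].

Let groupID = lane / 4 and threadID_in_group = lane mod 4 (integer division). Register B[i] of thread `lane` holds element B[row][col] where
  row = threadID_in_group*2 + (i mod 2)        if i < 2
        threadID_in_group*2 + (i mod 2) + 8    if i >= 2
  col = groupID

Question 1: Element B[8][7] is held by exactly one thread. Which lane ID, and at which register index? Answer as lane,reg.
28,2

c:7=>grp=7  r:8=>rB=1,tig=0,lo=0
L=7*4+0=28  i=1*2+0=2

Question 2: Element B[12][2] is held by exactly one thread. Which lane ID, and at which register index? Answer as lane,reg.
10,2

c=2->g=2  r=12->rb=1,t=2,b0=0
L=2*4+2=10  i=1*2+0=2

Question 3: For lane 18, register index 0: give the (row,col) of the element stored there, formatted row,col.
4,4

18: grp=4,tig=2
[0] (2*2+0+0,4) = (4,4)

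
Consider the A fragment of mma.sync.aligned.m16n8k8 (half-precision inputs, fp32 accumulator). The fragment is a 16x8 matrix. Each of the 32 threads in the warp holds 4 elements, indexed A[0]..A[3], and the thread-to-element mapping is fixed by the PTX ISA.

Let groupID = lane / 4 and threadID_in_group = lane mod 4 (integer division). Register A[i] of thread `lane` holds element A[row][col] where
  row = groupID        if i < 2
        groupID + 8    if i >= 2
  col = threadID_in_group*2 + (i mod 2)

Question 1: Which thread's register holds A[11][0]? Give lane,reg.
r: 11->gid=3,r8=1  c: 0->tid=0,i&1=0
L=3*4+0=12  i=1*2+0=2

12,2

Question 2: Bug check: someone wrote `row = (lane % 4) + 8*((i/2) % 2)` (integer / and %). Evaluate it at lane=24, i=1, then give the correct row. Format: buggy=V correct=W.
`(lane % 4) + 8*((i/2) % 2)`[24,1]->0
lane 24: g=6 (24/4), t=0 (24%4)
i=1: r=6+0=6, c=0*2+1=1
row: 0 vs 6

buggy=0 correct=6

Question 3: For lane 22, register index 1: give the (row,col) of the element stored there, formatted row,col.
22: gr=5,th=2
[1] (5+0,2*2+1) = (5,5)

5,5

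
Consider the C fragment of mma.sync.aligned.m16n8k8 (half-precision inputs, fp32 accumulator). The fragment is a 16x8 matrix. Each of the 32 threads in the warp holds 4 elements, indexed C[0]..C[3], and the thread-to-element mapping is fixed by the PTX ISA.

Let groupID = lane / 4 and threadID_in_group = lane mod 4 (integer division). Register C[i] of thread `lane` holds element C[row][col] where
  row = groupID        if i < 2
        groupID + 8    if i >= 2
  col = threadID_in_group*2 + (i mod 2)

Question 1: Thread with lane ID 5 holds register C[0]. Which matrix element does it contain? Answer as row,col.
5: grp=1,tig=1
[0] (1+0,1*2+0) = (1,2)

1,2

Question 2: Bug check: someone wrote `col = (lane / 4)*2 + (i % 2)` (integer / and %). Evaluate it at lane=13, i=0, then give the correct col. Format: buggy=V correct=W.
buggy=6 correct=2

`(lane / 4)*2 + (i % 2)`[13,0]->6
lane 13->13/4=3, 13 mod 4=1
i=0  r:3+0->3  c:2·1+0->2
col: 6 vs 2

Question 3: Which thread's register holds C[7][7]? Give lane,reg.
31,1

r=7→G=7,rhi=0  c=7→T=3,p=1
L=7*4+3=31  i=0*2+1=1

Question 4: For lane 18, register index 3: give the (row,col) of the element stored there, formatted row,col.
12,5

18: G=4,T=2
[3] (4+8,2*2+1) = (12,5)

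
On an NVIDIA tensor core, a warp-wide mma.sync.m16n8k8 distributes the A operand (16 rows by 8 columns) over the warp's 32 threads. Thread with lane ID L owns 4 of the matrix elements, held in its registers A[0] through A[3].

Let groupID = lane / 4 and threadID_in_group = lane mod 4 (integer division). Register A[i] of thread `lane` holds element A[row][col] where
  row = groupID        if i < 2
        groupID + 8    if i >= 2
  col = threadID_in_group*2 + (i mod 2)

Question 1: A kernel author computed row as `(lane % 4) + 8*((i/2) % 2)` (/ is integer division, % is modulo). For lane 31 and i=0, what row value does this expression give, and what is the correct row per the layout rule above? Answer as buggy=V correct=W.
`(lane % 4) + 8*((i/2) % 2)`[31,0]→3
lane 31→31/4=7, 31 mod 4=3
i=0  r:7+0→7  c:2·3+0→6
row: 3 vs 7

buggy=3 correct=7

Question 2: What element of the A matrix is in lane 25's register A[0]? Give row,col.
6,2

lane 25->25/4=6, 25 mod 4=1
i=0  r:6+0->6  c:2·1+0->2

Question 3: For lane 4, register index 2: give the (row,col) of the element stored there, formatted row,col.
lane 4: gid=1 (4/4), tid=0 (4%4)
i=2: r=1+8=9, c=0*2+0=0

9,0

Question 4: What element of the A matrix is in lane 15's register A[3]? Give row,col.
11,7

15: grp=3,tig=3
[3] (3+8,3*2+1) = (11,7)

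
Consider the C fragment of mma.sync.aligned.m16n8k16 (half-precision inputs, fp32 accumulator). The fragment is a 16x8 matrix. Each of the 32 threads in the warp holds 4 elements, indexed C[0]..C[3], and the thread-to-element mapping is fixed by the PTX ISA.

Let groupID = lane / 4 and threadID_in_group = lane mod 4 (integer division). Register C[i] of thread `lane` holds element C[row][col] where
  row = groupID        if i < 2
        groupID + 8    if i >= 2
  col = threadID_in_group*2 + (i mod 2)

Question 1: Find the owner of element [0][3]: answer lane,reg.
1,1

r: 0->gid=0,r8=0  c: 3->tid=1,i&1=1
L=0*4+1=1  i=0*2+1=1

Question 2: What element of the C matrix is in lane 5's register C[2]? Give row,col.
9,2

5: grp=1,tig=1
[2] (1+8,1*2+0) = (9,2)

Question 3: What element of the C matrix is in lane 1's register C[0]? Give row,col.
0,2

1: gid=0,tid=1
[0] (0+0,1*2+0) = (0,2)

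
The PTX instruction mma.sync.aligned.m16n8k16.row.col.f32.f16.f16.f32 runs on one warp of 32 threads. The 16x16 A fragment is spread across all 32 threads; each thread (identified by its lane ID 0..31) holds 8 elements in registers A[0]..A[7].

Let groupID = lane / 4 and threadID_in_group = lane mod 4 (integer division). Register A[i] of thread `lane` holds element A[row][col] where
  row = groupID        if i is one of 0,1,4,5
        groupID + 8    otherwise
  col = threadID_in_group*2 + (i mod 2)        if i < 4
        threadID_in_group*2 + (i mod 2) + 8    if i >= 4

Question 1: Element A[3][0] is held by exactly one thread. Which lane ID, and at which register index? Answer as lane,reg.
12,0

r=3⇒gr=3,Rb=0  c=0⇒Cb=0,th=0,odd=0
L=3*4+0=12  i=0*4+0*2+0=0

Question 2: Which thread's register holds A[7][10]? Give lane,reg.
r:7=>grp=7,rB=0  c:10=>cB=1,tig=1,lo=0
L=7*4+1=29  i=1*4+0*2+0=4

29,4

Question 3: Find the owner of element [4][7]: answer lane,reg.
19,1

r: 4->gid=4,r8=0  c: 7->c8=0,tid=3,i&1=1
L=4*4+3=19  i=0*4+0*2+1=1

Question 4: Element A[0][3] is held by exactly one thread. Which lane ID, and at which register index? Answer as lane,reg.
1,1

r: 0->gid=0,r8=0  c: 3->c8=0,tid=1,i&1=1
L=0*4+1=1  i=0*4+0*2+1=1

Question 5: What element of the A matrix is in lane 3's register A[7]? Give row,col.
3: gr=0,th=3
[7] (0+8,3*2+1+8) = (8,15)

8,15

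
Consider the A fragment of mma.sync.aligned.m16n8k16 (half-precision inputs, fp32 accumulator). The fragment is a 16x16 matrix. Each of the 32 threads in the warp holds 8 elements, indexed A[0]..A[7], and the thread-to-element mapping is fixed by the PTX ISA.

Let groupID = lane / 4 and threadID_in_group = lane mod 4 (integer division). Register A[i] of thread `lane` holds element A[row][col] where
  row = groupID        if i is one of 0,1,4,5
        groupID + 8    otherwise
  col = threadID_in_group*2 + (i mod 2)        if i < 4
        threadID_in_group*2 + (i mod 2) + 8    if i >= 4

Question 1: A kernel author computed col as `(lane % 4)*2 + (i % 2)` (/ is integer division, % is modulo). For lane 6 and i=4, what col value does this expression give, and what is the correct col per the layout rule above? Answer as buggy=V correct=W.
`(lane % 4)*2 + (i % 2)`[6,4]=>4
lane 6=>6/4=1, 6 mod 4=2
i=4  r:1+0=>1  c:2·2+0+8=>12
col: 4 vs 12

buggy=4 correct=12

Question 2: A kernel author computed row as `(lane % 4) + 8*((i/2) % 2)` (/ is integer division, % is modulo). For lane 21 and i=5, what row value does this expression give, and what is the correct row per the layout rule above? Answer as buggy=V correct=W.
buggy=1 correct=5

`(lane % 4) + 8*((i/2) % 2)`[21,5]->1
21: g=5,t=1
[5] (5+0,1*2+1+8) = (5,11)
row: 1 vs 5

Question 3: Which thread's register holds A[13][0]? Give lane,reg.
r: 13->gid=5,r8=1  c: 0->c8=0,tid=0,i&1=0
L=5*4+0=20  i=0*4+1*2+0=2

20,2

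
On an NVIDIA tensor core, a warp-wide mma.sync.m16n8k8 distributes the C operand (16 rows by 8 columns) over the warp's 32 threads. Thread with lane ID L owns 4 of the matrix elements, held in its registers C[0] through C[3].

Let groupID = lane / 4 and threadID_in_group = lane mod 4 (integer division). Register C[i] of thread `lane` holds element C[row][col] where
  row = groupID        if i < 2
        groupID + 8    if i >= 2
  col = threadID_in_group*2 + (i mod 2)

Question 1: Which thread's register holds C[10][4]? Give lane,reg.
10,2

r=10→G=2,rhi=1  c=4→T=2,p=0
L=2*4+2=10  i=1*2+0=2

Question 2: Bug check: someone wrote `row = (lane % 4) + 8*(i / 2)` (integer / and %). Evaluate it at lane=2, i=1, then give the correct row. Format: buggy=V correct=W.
`(lane % 4) + 8*(i / 2)`[2,1]->2
lane 2->2/4=0, 2 mod 4=2
i=1  r:0+0->0  c:2·2+1->5
row: 2 vs 0

buggy=2 correct=0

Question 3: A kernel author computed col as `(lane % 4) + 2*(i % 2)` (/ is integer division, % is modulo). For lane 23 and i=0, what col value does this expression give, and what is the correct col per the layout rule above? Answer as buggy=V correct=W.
buggy=3 correct=6

`(lane % 4) + 2*(i % 2)`[23,0]→3
23: G=5,T=3
[0] (5+0,3*2+0) = (5,6)
col: 3 vs 6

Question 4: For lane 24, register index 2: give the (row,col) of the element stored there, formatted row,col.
lane 24⇒24/4=6, 24 mod 4=0
i=2  r:6+8⇒14  c:2·0+0⇒0

14,0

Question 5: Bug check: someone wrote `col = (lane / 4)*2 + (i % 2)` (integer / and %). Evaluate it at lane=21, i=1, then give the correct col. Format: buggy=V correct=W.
`(lane / 4)*2 + (i % 2)`[21,1]->11
L=21->gid=21>>2=5, tid=21&3=1
[1]->row 5+0=5  col 1·2+1=3
col: 11 vs 3

buggy=11 correct=3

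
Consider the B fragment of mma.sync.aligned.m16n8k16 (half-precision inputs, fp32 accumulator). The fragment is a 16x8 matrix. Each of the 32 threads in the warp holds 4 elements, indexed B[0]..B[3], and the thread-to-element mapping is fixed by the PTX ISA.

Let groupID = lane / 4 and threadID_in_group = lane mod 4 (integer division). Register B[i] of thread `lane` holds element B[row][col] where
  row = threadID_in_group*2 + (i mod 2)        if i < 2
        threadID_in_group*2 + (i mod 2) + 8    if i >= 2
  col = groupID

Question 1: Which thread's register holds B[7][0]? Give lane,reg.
3,1

c=0→G=0  r=7→rhi=0,T=3,p=1
L=0*4+3=3  i=0*2+1=1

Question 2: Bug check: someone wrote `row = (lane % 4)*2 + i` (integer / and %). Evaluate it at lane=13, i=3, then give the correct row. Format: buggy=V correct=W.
`(lane % 4)*2 + i`[13,3]⇒5
lane 13: gr=3 (13/4), th=1 (13%4)
i=3: r=1*2+1+8=11, c=gr=3
row: 5 vs 11

buggy=5 correct=11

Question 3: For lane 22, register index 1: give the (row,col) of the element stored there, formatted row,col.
lane 22: gid=5 (22/4), tid=2 (22%4)
i=1: r=2*2+1+0=5, c=gid=5

5,5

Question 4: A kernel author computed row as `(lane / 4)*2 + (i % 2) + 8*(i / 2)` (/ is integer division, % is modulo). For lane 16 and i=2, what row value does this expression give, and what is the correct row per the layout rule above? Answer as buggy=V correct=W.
buggy=16 correct=8

`(lane / 4)*2 + (i % 2) + 8*(i / 2)`[16,2]->16
16: g=4,t=0
[2] (0*2+0+8,4) = (8,4)
row: 16 vs 8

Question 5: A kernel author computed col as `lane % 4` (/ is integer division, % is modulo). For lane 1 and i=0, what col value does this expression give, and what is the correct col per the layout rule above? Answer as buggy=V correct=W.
`lane % 4`[1,0]→1
lane 1→1/4=0, 1 mod 4=1
i=0  r:2·1+0+0→2  c:0
col: 1 vs 0

buggy=1 correct=0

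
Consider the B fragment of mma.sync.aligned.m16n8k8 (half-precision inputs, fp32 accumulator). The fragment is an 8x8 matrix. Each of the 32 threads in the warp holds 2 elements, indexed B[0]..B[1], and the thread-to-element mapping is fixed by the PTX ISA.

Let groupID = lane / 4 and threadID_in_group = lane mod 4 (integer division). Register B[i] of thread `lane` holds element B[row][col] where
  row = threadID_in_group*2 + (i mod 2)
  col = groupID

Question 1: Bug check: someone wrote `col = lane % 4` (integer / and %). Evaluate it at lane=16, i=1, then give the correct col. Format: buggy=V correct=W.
buggy=0 correct=4

`lane % 4`[16,1]→0
lane 16: G=4 (16/4), T=0 (16%4)
i=1: r=0*2+1=1, c=G=4
col: 0 vs 4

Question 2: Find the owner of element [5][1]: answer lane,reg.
6,1

c=1→G=1  r=5→T=2,p=1
L=1*4+2=6  i=1=1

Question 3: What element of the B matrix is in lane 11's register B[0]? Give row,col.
lane 11: g=2 (11/4), t=3 (11%4)
i=0: r=3*2+0=6, c=g=2

6,2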